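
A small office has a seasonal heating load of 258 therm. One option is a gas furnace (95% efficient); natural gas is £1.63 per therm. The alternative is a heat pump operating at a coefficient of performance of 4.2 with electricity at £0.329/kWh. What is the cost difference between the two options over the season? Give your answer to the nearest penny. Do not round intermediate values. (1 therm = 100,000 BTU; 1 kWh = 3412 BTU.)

£149.65

Heat load = 258 therm × 100,000 = 25,800,000 BTU
Gas: input = 25,800,000 / 0.95 = 27,157,895 BTU = 271.6 therm → 271.6 × £1.63 = £442.67
Heat pump: 25,800,000 BTU / 3412 = 7,562 kWh heat; / 4.2 = 1,800 kWh in → × £0.329 = £592.32
Difference = |£442.67 − £592.32| = £149.65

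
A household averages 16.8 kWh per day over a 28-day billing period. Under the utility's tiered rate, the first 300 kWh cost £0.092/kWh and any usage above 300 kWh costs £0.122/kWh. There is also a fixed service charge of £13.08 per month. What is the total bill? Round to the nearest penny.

£61.47

Usage = 16.8 kWh/day × 28 days = 470.4 kWh
First 300 kWh × £0.092 = £27.60
Remaining 170.4 kWh × £0.122 = £20.79
Energy charge = £48.39; + service £13.08 = £61.47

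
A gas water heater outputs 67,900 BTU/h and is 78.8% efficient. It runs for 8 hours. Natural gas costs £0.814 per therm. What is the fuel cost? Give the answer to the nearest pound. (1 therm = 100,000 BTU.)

£6

Heat delivered = 67,900 BTU/h × 8 h = 543,200 BTU
Gas input = 543,200 / 0.788 = 689,340 BTU
= 689,340 / 100,000 = 6.893 therm
Cost = 6.893 × £0.814/therm = £5.61 ≈ £6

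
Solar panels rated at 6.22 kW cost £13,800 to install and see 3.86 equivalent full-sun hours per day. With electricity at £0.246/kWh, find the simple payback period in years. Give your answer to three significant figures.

Daily generation = 6.22 kW × 3.86 h = 24.01 kWh
Annual generation = 24.01 × 365 = 8763.4 kWh
Annual savings = 8763.4 × £0.246 = £2,155.79
Payback = £13,800 / £2,155.79 = 6.4 years

6.40 years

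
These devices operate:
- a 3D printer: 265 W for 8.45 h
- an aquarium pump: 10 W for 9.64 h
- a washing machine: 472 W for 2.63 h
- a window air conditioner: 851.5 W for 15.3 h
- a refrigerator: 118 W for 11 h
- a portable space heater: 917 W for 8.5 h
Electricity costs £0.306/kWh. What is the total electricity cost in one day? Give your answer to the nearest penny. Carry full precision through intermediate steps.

£7.86

3D printer: 265 W × 8.45 h = 2,239 Wh = 2.239 kWh
aquarium pump: 10 W × 9.64 h = 96 Wh = 0.0964 kWh
washing machine: 472 W × 2.63 h = 1,241 Wh = 1.241 kWh
window air conditioner: 851.5 W × 15.3 h = 13,028 Wh = 13.03 kWh
refrigerator: 118 W × 11 h = 1,298 Wh = 1.298 kWh
portable space heater: 917 W × 8.5 h = 7,794 Wh = 7.795 kWh
Total energy = 2.239 + 0.0964 + 1.241 + 13.03 + 1.298 + 7.795 = 25.7 kWh
Cost = 25.7 kWh × £0.306 = £7.86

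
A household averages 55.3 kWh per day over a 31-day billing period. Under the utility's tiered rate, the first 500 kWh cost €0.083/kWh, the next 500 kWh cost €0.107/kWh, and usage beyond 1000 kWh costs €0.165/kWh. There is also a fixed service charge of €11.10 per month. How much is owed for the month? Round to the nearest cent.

Usage = 55.3 kWh/day × 31 days = 1714.3 kWh
First 500 kWh × €0.083 = €41.50
Next 500 kWh × €0.107 = €53.50
Remaining 714.3 kWh × €0.165 = €117.86
Energy charge = €212.86; + service €11.10 = €223.96

€223.96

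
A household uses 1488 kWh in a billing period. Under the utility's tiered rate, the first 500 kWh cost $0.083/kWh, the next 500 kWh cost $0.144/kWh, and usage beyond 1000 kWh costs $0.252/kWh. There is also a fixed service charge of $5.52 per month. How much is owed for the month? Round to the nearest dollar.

$242

First 500 kWh × $0.083 = $41.50
Next 500 kWh × $0.144 = $72.00
Remaining 488 kWh × $0.252 = $122.98
Energy charge = $236.48; + service $5.52 = $242.00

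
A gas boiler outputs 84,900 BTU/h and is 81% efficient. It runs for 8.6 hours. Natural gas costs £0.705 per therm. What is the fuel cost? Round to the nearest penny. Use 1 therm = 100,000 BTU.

Heat delivered = 84,900 BTU/h × 8.6 h = 730,140 BTU
Gas input = 730,140 / 0.81 = 901,407 BTU
= 901,407 / 100,000 = 9.014 therm
Cost = 9.014 × £0.705/therm = £6.35

£6.35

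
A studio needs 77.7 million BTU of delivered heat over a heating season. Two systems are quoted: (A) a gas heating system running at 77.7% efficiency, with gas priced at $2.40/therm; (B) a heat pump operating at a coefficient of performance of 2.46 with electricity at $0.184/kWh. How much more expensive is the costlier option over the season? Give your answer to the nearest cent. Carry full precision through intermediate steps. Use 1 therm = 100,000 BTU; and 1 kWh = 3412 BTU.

$696.69

Heat load = 77.7 × 10⁶ BTU = 77,700,000 BTU
Gas: input = 77,700,000 / 0.777 = 100,000,000 BTU = 1,000 therm → 1,000 × $2.40 = $2,400.00
Heat pump: 77,700,000 BTU / 3412 = 22,770 kWh heat; / 2.46 = 9,257 kWh in → × $0.184 = $1,703.31
Difference = |$2,400.00 − $1,703.31| = $696.69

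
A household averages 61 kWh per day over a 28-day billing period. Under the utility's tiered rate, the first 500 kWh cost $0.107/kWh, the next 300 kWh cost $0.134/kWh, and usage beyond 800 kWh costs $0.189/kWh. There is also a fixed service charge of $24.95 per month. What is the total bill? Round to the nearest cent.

$290.26

Usage = 61 kWh/day × 28 days = 1708 kWh
First 500 kWh × $0.107 = $53.50
Next 300 kWh × $0.134 = $40.20
Remaining 908 kWh × $0.189 = $171.61
Energy charge = $265.31; + service $24.95 = $290.26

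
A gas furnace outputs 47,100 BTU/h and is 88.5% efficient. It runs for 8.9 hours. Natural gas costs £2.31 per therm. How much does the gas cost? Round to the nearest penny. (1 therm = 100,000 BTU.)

£10.94

Heat delivered = 47,100 BTU/h × 8.9 h = 419,190 BTU
Gas input = 419,190 / 0.885 = 473,661 BTU
= 473,661 / 100,000 = 4.737 therm
Cost = 4.737 × £2.31/therm = £10.94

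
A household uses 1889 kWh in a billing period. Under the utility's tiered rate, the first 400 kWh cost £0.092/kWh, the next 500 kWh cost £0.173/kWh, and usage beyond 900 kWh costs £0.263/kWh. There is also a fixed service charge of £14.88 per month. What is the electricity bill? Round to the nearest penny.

£398.29

First 400 kWh × £0.092 = £36.80
Next 500 kWh × £0.173 = £86.50
Remaining 989 kWh × £0.263 = £260.11
Energy charge = £383.41; + service £14.88 = £398.29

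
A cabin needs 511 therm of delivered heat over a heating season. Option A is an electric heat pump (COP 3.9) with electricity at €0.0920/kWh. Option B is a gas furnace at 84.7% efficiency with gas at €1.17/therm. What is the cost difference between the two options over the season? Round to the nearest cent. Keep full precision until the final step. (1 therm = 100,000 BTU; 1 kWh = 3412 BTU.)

€352.57

Heat load = 511 therm × 100,000 = 51,100,000 BTU
Gas: input = 51,100,000 / 0.847 = 60,330,579 BTU = 603.3 therm → 603.3 × €1.17 = €705.87
Heat pump: 51,100,000 BTU / 3412 = 14,980 kWh heat; / 3.9 = 3,840 kWh in → × €0.0920 = €353.29
Difference = |€705.87 − €353.29| = €352.57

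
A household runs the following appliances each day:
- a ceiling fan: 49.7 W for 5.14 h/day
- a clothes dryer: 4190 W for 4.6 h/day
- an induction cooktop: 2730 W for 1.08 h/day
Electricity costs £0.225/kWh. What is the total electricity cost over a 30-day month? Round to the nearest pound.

ceiling fan: 49.7 W × 5.14 h × 30 d = 7,664 Wh = 7.664 kWh
clothes dryer: 4190 W × 4.6 h × 30 d = 578,220 Wh = 578.2 kWh
induction cooktop: 2730 W × 1.08 h × 30 d = 88,452 Wh = 88.45 kWh
Total energy = 7.664 + 578.2 + 88.45 = 674.3 kWh
Cost = 674.3 kWh × £0.225 = £151.73 ≈ £152

£152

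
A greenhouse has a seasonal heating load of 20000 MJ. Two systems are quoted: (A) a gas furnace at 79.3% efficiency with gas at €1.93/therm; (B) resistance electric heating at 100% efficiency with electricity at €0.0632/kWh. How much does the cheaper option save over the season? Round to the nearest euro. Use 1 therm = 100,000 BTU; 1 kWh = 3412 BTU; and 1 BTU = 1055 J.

Heat load = 20000 MJ = 20,000,000,000 J / 1055 = 18,957,346 BTU
Gas: input = 18,957,346 / 0.793 = 23,905,859 BTU = 239.1 therm → 239.1 × €1.93 = €461.38
Electric: 18,957,346 BTU / 3412 = 5,556 kWh → × €0.0632 = €351.14
Difference = |€461.38 − €351.14| = €110.24 ≈ €110

€110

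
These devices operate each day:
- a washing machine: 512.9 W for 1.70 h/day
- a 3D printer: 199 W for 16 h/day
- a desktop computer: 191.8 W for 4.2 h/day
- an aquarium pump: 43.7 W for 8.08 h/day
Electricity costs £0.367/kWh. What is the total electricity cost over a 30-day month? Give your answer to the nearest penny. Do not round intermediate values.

£57.41

washing machine: 512.9 W × 1.70 h × 30 d = 26,158 Wh = 26.16 kWh
3D printer: 199 W × 16 h × 30 d = 95,520 Wh = 95.52 kWh
desktop computer: 191.8 W × 4.2 h × 30 d = 24,167 Wh = 24.17 kWh
aquarium pump: 43.7 W × 8.08 h × 30 d = 10,593 Wh = 10.59 kWh
Total energy = 26.16 + 95.52 + 24.17 + 10.59 = 156.4 kWh
Cost = 156.4 kWh × £0.367 = £57.41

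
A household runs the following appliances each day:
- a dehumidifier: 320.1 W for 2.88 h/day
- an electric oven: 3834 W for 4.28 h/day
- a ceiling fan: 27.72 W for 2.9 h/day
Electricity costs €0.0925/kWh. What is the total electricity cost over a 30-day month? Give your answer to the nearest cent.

dehumidifier: 320.1 W × 2.88 h × 30 d = 27,657 Wh = 27.66 kWh
electric oven: 3834 W × 4.28 h × 30 d = 492,286 Wh = 492.3 kWh
ceiling fan: 27.72 W × 2.9 h × 30 d = 2,412 Wh = 2.412 kWh
Total energy = 27.66 + 492.3 + 2.412 = 522.4 kWh
Cost = 522.4 kWh × €0.0925 = €48.32

€48.32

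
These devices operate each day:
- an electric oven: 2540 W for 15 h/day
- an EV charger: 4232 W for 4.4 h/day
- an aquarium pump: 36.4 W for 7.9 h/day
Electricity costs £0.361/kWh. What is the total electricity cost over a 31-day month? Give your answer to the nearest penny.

electric oven: 2540 W × 15 h × 31 d = 1,181,100 Wh = 1,181 kWh
EV charger: 4232 W × 4.4 h × 31 d = 577,245 Wh = 577.2 kWh
aquarium pump: 36.4 W × 7.9 h × 31 d = 8,914 Wh = 8.914 kWh
Total energy = 1,181 + 577.2 + 8.914 = 1,767 kWh
Cost = 1,767 kWh × £0.361 = £637.98

£637.98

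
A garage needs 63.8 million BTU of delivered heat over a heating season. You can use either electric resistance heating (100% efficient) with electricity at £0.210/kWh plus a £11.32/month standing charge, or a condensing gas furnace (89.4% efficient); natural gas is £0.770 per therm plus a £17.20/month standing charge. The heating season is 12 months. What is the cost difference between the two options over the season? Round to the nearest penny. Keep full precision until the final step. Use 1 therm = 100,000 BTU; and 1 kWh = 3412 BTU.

£3306.66

Heat load = 63.8 × 10⁶ BTU = 63,800,000 BTU
Gas: input = 63,800,000 / 0.894 = 71,364,653 BTU = 713.6 therm → 713.6 × £0.770 = £549.51; + 12 × £17.20 standing = £755.91
Electric: 63,800,000 BTU / 3412 = 18,700 kWh → × £0.210 = £3,926.73; + 12 × £11.32 standing = £4,062.57
Difference = |£755.91 − £4,062.57| = £3,306.66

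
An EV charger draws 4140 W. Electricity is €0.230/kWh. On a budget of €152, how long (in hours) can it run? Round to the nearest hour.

160 h

Energy budget = €152 / €0.230 per kWh = 660.9 kWh = 660,870 Wh
Runtime = 660,870 Wh / 4140 W = 159.6 h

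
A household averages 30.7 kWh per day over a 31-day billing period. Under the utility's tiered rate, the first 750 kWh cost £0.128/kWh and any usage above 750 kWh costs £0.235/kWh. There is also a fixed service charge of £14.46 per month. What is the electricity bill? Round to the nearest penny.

Usage = 30.7 kWh/day × 31 days = 951.7 kWh
First 750 kWh × £0.128 = £96.00
Remaining 201.7 kWh × £0.235 = £47.40
Energy charge = £143.40; + service £14.46 = £157.86

£157.86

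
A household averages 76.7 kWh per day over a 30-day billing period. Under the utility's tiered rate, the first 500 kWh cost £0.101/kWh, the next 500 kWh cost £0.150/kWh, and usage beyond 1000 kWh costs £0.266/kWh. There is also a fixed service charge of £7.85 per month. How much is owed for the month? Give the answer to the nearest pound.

£479

Usage = 76.7 kWh/day × 30 days = 2301 kWh
First 500 kWh × £0.101 = £50.50
Next 500 kWh × £0.150 = £75.00
Remaining 1301 kWh × £0.266 = £346.07
Energy charge = £471.57; + service £7.85 = £479.42 ≈ £479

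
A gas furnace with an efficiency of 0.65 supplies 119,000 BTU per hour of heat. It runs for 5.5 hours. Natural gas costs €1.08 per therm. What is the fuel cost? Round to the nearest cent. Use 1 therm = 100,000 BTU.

Heat delivered = 119,000 BTU/h × 5.5 h = 654,500 BTU
Gas input = 654,500 / 0.65 = 1,006,923 BTU
= 1,006,923 / 100,000 = 10.07 therm
Cost = 10.07 × €1.08/therm = €10.87

€10.87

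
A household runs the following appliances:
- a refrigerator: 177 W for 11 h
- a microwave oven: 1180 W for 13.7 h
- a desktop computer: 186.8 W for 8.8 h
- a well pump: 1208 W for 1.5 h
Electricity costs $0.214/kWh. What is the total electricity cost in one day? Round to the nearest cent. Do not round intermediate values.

$4.62

refrigerator: 177 W × 11 h = 1,947 Wh = 1.947 kWh
microwave oven: 1180 W × 13.7 h = 16,166 Wh = 16.17 kWh
desktop computer: 186.8 W × 8.8 h = 1,644 Wh = 1.644 kWh
well pump: 1208 W × 1.5 h = 1,812 Wh = 1.812 kWh
Total energy = 1.947 + 16.17 + 1.644 + 1.812 = 21.57 kWh
Cost = 21.57 kWh × $0.214 = $4.62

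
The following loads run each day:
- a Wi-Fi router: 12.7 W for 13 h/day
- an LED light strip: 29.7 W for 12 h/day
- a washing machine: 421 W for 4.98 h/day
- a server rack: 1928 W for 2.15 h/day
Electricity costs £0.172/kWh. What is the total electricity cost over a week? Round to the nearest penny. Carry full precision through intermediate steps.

Wi-Fi router: 12.7 W × 13 h × 7 d = 1,156 Wh = 1.156 kWh
LED light strip: 29.7 W × 12 h × 7 d = 2,495 Wh = 2.495 kWh
washing machine: 421 W × 4.98 h × 7 d = 14,676 Wh = 14.68 kWh
server rack: 1928 W × 2.15 h × 7 d = 29,016 Wh = 29.02 kWh
Total energy = 1.156 + 2.495 + 14.68 + 29.02 = 47.34 kWh
Cost = 47.34 kWh × £0.172 = £8.14

£8.14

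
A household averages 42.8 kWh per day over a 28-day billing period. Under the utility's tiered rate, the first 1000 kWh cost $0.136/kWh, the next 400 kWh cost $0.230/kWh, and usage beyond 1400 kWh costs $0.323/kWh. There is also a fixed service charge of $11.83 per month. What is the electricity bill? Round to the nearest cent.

Usage = 42.8 kWh/day × 28 days = 1198.4 kWh
First 1000 kWh × $0.136 = $136.00
Next 198.4 kWh × $0.230 = $45.63
Remaining tier: 0 kWh (not reached)
Energy charge = $181.63; + service $11.83 = $193.46

$193.46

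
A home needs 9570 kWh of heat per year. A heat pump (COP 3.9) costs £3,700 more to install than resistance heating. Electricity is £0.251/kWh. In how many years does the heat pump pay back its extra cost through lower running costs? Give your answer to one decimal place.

Resistance: 9570 kWh × £0.251 = £2,402.07/yr
Heat pump: 9570 / 3.9 = 2454 kWh in → × £0.251 = £615.92/yr
Annual savings = £1,786.15
Payback = £3,700 / £1,786.15 = 2.07 years

2.1 years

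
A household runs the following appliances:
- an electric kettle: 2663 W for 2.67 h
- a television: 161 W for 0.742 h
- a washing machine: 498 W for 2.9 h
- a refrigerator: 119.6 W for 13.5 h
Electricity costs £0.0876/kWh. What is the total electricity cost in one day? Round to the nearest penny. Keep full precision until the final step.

£0.90

electric kettle: 2663 W × 2.67 h = 7,110 Wh = 7.11 kWh
television: 161 W × 0.742 h = 119 Wh = 0.1195 kWh
washing machine: 498 W × 2.9 h = 1,444 Wh = 1.444 kWh
refrigerator: 119.6 W × 13.5 h = 1,615 Wh = 1.615 kWh
Total energy = 7.11 + 0.1195 + 1.444 + 1.615 = 10.29 kWh
Cost = 10.29 kWh × £0.0876 = £0.90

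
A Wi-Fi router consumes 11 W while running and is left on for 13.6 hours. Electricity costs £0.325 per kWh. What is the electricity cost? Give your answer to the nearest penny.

£0.05

Energy = 11 W × 13.6 h = 150 Wh = 0.1496 kWh
Cost = 0.1496 kWh × £0.325/kWh = £0.05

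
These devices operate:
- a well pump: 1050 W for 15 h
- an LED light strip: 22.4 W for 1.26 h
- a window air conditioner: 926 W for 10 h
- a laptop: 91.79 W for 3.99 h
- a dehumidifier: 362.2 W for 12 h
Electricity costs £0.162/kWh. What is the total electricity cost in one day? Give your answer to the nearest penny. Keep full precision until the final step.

well pump: 1050 W × 15 h = 15,750 Wh = 15.75 kWh
LED light strip: 22.4 W × 1.26 h = 28 Wh = 0.02822 kWh
window air conditioner: 926 W × 10 h = 9,260 Wh = 9.26 kWh
laptop: 91.79 W × 3.99 h = 366 Wh = 0.3662 kWh
dehumidifier: 362.2 W × 12 h = 4,346 Wh = 4.346 kWh
Total energy = 15.75 + 0.02822 + 9.26 + 0.3662 + 4.346 = 29.75 kWh
Cost = 29.75 kWh × £0.162 = £4.82

£4.82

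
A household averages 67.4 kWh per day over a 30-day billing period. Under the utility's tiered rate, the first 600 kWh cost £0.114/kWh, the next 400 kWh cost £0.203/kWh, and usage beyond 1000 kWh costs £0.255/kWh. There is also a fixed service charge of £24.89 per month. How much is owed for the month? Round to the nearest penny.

£435.10

Usage = 67.4 kWh/day × 30 days = 2022 kWh
First 600 kWh × £0.114 = £68.40
Next 400 kWh × £0.203 = £81.20
Remaining 1022 kWh × £0.255 = £260.61
Energy charge = £410.21; + service £24.89 = £435.10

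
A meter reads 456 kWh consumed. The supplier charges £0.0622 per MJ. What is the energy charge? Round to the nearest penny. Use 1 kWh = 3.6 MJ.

456 kWh × (3.6 MJ/kWh) = 1,642 MJ
Cost = 1,642 MJ × £0.0622/MJ = £102.11

£102.11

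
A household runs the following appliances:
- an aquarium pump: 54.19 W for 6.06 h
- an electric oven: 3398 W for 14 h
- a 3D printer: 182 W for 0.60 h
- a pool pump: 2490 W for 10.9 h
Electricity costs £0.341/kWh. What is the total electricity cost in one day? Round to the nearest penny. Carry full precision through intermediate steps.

£25.63

aquarium pump: 54.19 W × 6.06 h = 328 Wh = 0.3284 kWh
electric oven: 3398 W × 14 h = 47,572 Wh = 47.57 kWh
3D printer: 182 W × 0.60 h = 109 Wh = 0.1092 kWh
pool pump: 2490 W × 10.9 h = 27,141 Wh = 27.14 kWh
Total energy = 0.3284 + 47.57 + 0.1092 + 27.14 = 75.15 kWh
Cost = 75.15 kWh × £0.341 = £25.63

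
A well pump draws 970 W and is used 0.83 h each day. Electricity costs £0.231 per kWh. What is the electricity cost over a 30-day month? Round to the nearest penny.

£5.58

Energy = 970 W × 0.83 h/day × 30 days = 24,153 Wh = 24.15 kWh
Cost = 24.15 kWh × £0.231/kWh = £5.58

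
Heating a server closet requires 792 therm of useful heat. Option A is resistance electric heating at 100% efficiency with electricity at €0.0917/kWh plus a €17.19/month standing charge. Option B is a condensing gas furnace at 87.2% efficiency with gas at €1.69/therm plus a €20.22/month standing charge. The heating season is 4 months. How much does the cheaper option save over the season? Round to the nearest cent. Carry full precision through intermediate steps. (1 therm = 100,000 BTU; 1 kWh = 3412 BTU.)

Heat load = 792 therm × 100,000 = 79,200,000 BTU
Gas: input = 79,200,000 / 0.872 = 90,825,688 BTU = 908.3 therm → 908.3 × €1.69 = €1,534.95; + 4 × €20.22 standing = €1,615.83
Electric: 79,200,000 BTU / 3412 = 23,210 kWh → × €0.0917 = €2,128.56; + 4 × €17.19 standing = €2,197.32
Difference = |€1,615.83 − €2,197.32| = €581.48

€581.48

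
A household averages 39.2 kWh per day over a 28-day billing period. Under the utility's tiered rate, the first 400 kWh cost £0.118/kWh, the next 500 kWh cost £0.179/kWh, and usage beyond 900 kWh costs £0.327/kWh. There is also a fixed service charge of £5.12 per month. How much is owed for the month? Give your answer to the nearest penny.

Usage = 39.2 kWh/day × 28 days = 1097.6 kWh
First 400 kWh × £0.118 = £47.20
Next 500 kWh × £0.179 = £89.50
Remaining 197.6 kWh × £0.327 = £64.62
Energy charge = £201.32; + service £5.12 = £206.44

£206.44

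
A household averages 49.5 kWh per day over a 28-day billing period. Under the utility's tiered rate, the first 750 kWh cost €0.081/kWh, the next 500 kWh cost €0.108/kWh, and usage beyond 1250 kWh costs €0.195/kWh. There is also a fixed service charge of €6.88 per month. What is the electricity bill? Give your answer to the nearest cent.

€148.15

Usage = 49.5 kWh/day × 28 days = 1386 kWh
First 750 kWh × €0.081 = €60.75
Next 500 kWh × €0.108 = €54.00
Remaining 136 kWh × €0.195 = €26.52
Energy charge = €141.27; + service €6.88 = €148.15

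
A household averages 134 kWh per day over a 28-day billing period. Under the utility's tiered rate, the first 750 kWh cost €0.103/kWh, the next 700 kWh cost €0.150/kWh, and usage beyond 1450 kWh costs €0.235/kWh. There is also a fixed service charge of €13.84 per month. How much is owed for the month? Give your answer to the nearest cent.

Usage = 134 kWh/day × 28 days = 3752 kWh
First 750 kWh × €0.103 = €77.25
Next 700 kWh × €0.150 = €105.00
Remaining 2302 kWh × €0.235 = €540.97
Energy charge = €723.22; + service €13.84 = €737.06

€737.06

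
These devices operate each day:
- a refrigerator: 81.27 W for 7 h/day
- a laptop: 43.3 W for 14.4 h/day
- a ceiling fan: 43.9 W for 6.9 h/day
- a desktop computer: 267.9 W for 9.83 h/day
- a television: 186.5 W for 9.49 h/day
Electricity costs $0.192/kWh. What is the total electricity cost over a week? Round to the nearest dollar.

refrigerator: 81.27 W × 7 h × 7 d = 3,982 Wh = 3.982 kWh
laptop: 43.3 W × 14.4 h × 7 d = 4,365 Wh = 4.365 kWh
ceiling fan: 43.9 W × 6.9 h × 7 d = 2,120 Wh = 2.12 kWh
desktop computer: 267.9 W × 9.83 h × 7 d = 18,434 Wh = 18.43 kWh
television: 186.5 W × 9.49 h × 7 d = 12,389 Wh = 12.39 kWh
Total energy = 3.982 + 4.365 + 2.12 + 18.43 + 12.39 = 41.29 kWh
Cost = 41.29 kWh × $0.192 = $7.93 ≈ $8

$8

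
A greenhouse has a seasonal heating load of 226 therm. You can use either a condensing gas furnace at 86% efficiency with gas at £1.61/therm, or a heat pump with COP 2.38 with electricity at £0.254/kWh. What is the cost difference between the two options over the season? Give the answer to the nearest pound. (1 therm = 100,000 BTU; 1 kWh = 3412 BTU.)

Heat load = 226 therm × 100,000 = 22,600,000 BTU
Gas: input = 22,600,000 / 0.86 = 26,279,070 BTU = 262.8 therm → 262.8 × £1.61 = £423.09
Heat pump: 22,600,000 BTU / 3412 = 6,624 kWh heat; / 2.38 = 2,783 kWh in → × £0.254 = £706.90
Difference = |£423.09 − £706.90| = £283.80 ≈ £284

£284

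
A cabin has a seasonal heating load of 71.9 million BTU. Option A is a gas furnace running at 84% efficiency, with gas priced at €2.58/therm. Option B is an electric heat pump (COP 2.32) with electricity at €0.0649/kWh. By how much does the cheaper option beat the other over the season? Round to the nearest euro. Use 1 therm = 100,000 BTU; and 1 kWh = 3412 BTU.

€1619

Heat load = 71.9 × 10⁶ BTU = 71,900,000 BTU
Gas: input = 71,900,000 / 0.84 = 85,595,238 BTU = 856 therm → 856 × €2.58 = €2,208.36
Heat pump: 71,900,000 BTU / 3412 = 21,070 kWh heat; / 2.32 = 9,083 kWh in → × €0.0649 = €589.49
Difference = |€2,208.36 − €589.49| = €1,618.87 ≈ €1619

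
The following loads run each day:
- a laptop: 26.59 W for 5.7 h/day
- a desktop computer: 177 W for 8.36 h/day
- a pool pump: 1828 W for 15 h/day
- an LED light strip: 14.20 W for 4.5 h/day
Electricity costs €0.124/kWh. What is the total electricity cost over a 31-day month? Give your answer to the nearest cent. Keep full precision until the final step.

€111.92

laptop: 26.59 W × 5.7 h × 31 d = 4,698 Wh = 4.698 kWh
desktop computer: 177 W × 8.36 h × 31 d = 45,871 Wh = 45.87 kWh
pool pump: 1828 W × 15 h × 31 d = 850,020 Wh = 850 kWh
LED light strip: 14.20 W × 4.5 h × 31 d = 1,981 Wh = 1.981 kWh
Total energy = 4.698 + 45.87 + 850 + 1.981 = 902.6 kWh
Cost = 902.6 kWh × €0.124 = €111.92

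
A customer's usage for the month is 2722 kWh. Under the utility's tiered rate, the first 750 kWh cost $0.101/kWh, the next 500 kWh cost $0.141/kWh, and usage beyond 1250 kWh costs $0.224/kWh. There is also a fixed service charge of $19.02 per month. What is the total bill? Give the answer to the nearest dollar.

First 750 kWh × $0.101 = $75.75
Next 500 kWh × $0.141 = $70.50
Remaining 1472 kWh × $0.224 = $329.73
Energy charge = $475.98; + service $19.02 = $495.00

$495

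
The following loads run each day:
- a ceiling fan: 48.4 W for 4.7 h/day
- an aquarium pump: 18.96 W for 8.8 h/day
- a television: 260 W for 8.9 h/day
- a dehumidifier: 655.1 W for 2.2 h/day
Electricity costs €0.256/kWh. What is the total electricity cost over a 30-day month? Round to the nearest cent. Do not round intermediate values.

ceiling fan: 48.4 W × 4.7 h × 30 d = 6,824 Wh = 6.824 kWh
aquarium pump: 18.96 W × 8.8 h × 30 d = 5,005 Wh = 5.005 kWh
television: 260 W × 8.9 h × 30 d = 69,420 Wh = 69.42 kWh
dehumidifier: 655.1 W × 2.2 h × 30 d = 43,237 Wh = 43.24 kWh
Total energy = 6.824 + 5.005 + 69.42 + 43.24 = 124.5 kWh
Cost = 124.5 kWh × €0.256 = €31.87

€31.87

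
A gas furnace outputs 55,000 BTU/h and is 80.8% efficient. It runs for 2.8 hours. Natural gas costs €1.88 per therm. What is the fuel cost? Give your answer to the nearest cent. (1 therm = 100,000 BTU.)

€3.58

Heat delivered = 55,000 BTU/h × 2.8 h = 154,000 BTU
Gas input = 154,000 / 0.808 = 190,594 BTU
= 190,594 / 100,000 = 1.906 therm
Cost = 1.906 × €1.88/therm = €3.58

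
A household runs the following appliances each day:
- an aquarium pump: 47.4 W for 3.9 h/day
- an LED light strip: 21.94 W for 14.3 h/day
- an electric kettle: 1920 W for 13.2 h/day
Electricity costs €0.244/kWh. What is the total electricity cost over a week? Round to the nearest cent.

€44.14

aquarium pump: 47.4 W × 3.9 h × 7 d = 1,294 Wh = 1.294 kWh
LED light strip: 21.94 W × 14.3 h × 7 d = 2,196 Wh = 2.196 kWh
electric kettle: 1920 W × 13.2 h × 7 d = 177,408 Wh = 177.4 kWh
Total energy = 1.294 + 2.196 + 177.4 = 180.9 kWh
Cost = 180.9 kWh × €0.244 = €44.14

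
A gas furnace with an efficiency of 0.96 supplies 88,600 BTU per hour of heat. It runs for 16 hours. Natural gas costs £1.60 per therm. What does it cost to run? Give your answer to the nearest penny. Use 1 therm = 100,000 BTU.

Heat delivered = 88,600 BTU/h × 16 h = 1,417,600 BTU
Gas input = 1,417,600 / 0.96 = 1,476,667 BTU
= 1,476,667 / 100,000 = 14.77 therm
Cost = 14.77 × £1.60/therm = £23.63

£23.63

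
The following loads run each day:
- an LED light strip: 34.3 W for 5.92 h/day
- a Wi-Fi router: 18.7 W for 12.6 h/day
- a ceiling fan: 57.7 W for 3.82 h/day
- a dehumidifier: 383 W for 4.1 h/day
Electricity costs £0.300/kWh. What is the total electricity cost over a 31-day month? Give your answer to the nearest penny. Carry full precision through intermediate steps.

£20.73

LED light strip: 34.3 W × 5.92 h × 31 d = 6,295 Wh = 6.295 kWh
Wi-Fi router: 18.7 W × 12.6 h × 31 d = 7,304 Wh = 7.304 kWh
ceiling fan: 57.7 W × 3.82 h × 31 d = 6,833 Wh = 6.833 kWh
dehumidifier: 383 W × 4.1 h × 31 d = 48,679 Wh = 48.68 kWh
Total energy = 6.295 + 7.304 + 6.833 + 48.68 = 69.11 kWh
Cost = 69.11 kWh × £0.300 = £20.73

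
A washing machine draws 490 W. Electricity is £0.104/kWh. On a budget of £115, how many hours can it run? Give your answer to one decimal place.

Energy budget = £115 / £0.104 per kWh = 1,106 kWh = 1,105,769 Wh
Runtime = 1,105,769 Wh / 490 W = 2,257 h

2256.7 h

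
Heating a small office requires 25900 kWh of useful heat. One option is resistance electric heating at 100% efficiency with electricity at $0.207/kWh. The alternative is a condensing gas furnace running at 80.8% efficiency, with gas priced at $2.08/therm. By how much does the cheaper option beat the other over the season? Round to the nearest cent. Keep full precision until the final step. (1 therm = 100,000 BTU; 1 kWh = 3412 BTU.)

$3086.41

Heat load = 25900 kWh × 3412 = 88,370,800 BTU
Gas: input = 88,370,800 / 0.808 = 109,369,802 BTU = 1,094 therm → 1,094 × $2.08 = $2,274.89
Electric: 88,370,800 BTU / 3412 = 25,900 kWh → × $0.207 = $5,361.30
Difference = |$2,274.89 − $5,361.30| = $3,086.41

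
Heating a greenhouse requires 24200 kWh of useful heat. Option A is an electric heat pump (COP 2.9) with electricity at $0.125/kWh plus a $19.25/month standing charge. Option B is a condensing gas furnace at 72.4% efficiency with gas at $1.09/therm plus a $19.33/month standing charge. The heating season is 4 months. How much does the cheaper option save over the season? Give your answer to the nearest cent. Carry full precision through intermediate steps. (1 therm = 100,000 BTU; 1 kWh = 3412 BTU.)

Heat load = 24200 kWh × 3412 = 82,570,400 BTU
Gas: input = 82,570,400 / 0.724 = 114,047,514 BTU = 1,140 therm → 1,140 × $1.09 = $1,243.12; + 4 × $19.33 standing = $1,320.44
Heat pump: 82,570,400 BTU / 3412 = 24,200 kWh heat; / 2.9 = 8,345 kWh in → × $0.125 = $1,043.10; + 4 × $19.25 standing = $1,120.10
Difference = |$1,320.44 − $1,120.10| = $200.33

$200.33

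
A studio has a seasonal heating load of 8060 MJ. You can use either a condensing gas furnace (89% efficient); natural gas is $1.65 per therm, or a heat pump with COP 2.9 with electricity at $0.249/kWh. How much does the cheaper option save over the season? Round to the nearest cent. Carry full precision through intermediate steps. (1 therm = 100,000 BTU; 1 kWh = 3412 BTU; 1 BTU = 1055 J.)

$50.62

Heat load = 8060 MJ = 8,060,000,000 J / 1055 = 7,639,810 BTU
Gas: input = 7,639,810 / 0.89 = 8,584,057 BTU = 85.84 therm → 85.84 × $1.65 = $141.64
Heat pump: 7,639,810 BTU / 3412 = 2,239 kWh heat; / 2.9 = 772.1 kWh in → × $0.249 = $192.25
Difference = |$141.64 − $192.25| = $50.62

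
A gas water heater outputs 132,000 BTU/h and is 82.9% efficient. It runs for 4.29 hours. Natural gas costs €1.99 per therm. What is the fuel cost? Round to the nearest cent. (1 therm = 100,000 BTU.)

€13.59

Heat delivered = 132,000 BTU/h × 4.29 h = 566,280 BTU
Gas input = 566,280 / 0.829 = 683,088 BTU
= 683,088 / 100,000 = 6.831 therm
Cost = 6.831 × €1.99/therm = €13.59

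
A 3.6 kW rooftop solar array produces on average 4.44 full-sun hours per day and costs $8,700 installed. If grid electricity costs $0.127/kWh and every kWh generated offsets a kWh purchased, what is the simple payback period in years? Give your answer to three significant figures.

Daily generation = 3.6 kW × 4.44 h = 15.98 kWh
Annual generation = 15.98 × 365 = 5834.2 kWh
Annual savings = 5834.2 × $0.127 = $740.94
Payback = $8,700 / $740.94 = 11.7 years

11.7 years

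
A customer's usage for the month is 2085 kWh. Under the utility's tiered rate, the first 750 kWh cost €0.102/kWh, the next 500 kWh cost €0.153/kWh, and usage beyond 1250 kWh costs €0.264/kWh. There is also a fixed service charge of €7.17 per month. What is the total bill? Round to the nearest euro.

€381

First 750 kWh × €0.102 = €76.50
Next 500 kWh × €0.153 = €76.50
Remaining 835 kWh × €0.264 = €220.44
Energy charge = €373.44; + service €7.17 = €380.61 ≈ €381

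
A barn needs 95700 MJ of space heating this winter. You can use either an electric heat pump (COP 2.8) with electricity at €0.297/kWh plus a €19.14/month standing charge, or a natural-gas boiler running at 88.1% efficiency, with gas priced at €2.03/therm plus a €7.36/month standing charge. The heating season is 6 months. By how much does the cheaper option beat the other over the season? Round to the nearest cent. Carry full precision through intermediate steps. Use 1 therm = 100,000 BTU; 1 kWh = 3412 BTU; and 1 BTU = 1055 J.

Heat load = 95700 MJ = 95,700,000,000 J / 1055 = 90,710,900 BTU
Gas: input = 90,710,900 / 0.881 = 102,963,565 BTU = 1,030 therm → 1,030 × €2.03 = €2,090.16; + 6 × €7.36 standing = €2,134.32
Heat pump: 90,710,900 BTU / 3412 = 26,590 kWh heat; / 2.8 = 9,495 kWh in → × €0.297 = €2,820.00; + 6 × €19.14 standing = €2,934.84
Difference = |€2,134.32 − €2,934.84| = €800.52

€800.52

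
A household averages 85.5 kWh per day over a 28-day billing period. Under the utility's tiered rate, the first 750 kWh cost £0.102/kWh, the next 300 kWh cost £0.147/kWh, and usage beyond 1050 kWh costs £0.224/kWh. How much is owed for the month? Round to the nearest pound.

£422

Usage = 85.5 kWh/day × 28 days = 2394 kWh
First 750 kWh × £0.102 = £76.50
Next 300 kWh × £0.147 = £44.10
Remaining 1344 kWh × £0.224 = £301.06
Total = £421.66 ≈ £422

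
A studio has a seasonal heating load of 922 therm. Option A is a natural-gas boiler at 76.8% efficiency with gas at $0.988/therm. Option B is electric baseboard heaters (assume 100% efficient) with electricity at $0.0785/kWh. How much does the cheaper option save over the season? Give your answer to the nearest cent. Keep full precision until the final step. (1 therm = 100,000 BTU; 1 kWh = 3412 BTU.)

$935.13

Heat load = 922 therm × 100,000 = 92,200,000 BTU
Gas: input = 92,200,000 / 0.768 = 120,052,083 BTU = 1,201 therm → 1,201 × $0.988 = $1,186.11
Electric: 92,200,000 BTU / 3412 = 27,020 kWh → × $0.0785 = $2,121.25
Difference = |$1,186.11 − $2,121.25| = $935.13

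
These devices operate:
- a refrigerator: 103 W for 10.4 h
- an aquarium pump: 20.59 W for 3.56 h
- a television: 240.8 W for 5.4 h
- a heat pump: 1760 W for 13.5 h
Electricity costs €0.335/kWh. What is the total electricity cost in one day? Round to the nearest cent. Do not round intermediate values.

€8.78

refrigerator: 103 W × 10.4 h = 1,071 Wh = 1.071 kWh
aquarium pump: 20.59 W × 3.56 h = 73 Wh = 0.0733 kWh
television: 240.8 W × 5.4 h = 1,300 Wh = 1.3 kWh
heat pump: 1760 W × 13.5 h = 23,760 Wh = 23.76 kWh
Total energy = 1.071 + 0.0733 + 1.3 + 23.76 = 26.2 kWh
Cost = 26.2 kWh × €0.335 = €8.78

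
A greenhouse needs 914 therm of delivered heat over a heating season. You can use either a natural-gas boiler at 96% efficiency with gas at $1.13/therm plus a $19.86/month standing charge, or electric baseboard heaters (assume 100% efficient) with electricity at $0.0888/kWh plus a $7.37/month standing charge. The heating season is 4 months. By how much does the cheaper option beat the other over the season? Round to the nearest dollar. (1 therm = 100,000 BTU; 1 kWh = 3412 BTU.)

Heat load = 914 therm × 100,000 = 91,400,000 BTU
Gas: input = 91,400,000 / 0.96 = 95,208,333 BTU = 952.1 therm → 952.1 × $1.13 = $1,075.85; + 4 × $19.86 standing = $1,155.29
Electric: 91,400,000 BTU / 3412 = 26,790 kWh → × $0.0888 = $2,378.76; + 4 × $7.37 standing = $2,408.24
Difference = |$1,155.29 − $2,408.24| = $1,252.94 ≈ $1253

$1253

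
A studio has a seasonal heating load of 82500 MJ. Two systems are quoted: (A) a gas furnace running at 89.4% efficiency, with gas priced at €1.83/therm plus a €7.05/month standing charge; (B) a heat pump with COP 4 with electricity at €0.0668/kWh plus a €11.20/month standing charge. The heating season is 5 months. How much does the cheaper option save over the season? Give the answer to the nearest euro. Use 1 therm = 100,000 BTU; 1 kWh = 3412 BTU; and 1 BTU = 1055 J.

€1197

Heat load = 82500 MJ = 82,500,000,000 J / 1055 = 78,199,052 BTU
Gas: input = 78,199,052 / 0.894 = 87,470,976 BTU = 874.7 therm → 874.7 × €1.83 = €1,600.72; + 5 × €7.05 standing = €1,635.97
Heat pump: 78,199,052 BTU / 3412 = 22,920 kWh heat; / 4 = 5,730 kWh in → × €0.0668 = €382.74; + 5 × €11.20 standing = €438.74
Difference = |€1,635.97 − €438.74| = €1,197.22 ≈ €1197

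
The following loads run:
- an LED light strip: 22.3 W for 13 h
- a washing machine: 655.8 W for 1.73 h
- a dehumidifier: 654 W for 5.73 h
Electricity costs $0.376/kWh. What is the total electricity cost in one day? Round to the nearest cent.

$1.94

LED light strip: 22.3 W × 13 h = 290 Wh = 0.2899 kWh
washing machine: 655.8 W × 1.73 h = 1,135 Wh = 1.135 kWh
dehumidifier: 654 W × 5.73 h = 3,747 Wh = 3.747 kWh
Total energy = 0.2899 + 1.135 + 3.747 = 5.172 kWh
Cost = 5.172 kWh × $0.376 = $1.94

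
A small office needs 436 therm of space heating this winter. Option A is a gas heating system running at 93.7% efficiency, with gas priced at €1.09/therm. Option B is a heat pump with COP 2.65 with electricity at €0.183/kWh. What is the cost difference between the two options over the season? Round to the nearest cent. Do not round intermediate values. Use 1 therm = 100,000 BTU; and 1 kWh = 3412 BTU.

Heat load = 436 therm × 100,000 = 43,600,000 BTU
Gas: input = 43,600,000 / 0.937 = 46,531,483 BTU = 465.3 therm → 465.3 × €1.09 = €507.19
Heat pump: 43,600,000 BTU / 3412 = 12,780 kWh heat; / 2.65 = 4,822 kWh in → × €0.183 = €882.43
Difference = |€507.19 − €882.43| = €375.24

€375.24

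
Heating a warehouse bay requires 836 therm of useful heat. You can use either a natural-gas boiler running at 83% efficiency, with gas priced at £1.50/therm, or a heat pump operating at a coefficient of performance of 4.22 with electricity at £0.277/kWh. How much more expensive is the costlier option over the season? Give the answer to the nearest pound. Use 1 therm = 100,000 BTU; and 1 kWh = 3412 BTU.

£97

Heat load = 836 therm × 100,000 = 83,600,000 BTU
Gas: input = 83,600,000 / 0.83 = 100,722,892 BTU = 1,007 therm → 1,007 × £1.50 = £1,510.84
Heat pump: 83,600,000 BTU / 3412 = 24,500 kWh heat; / 4.22 = 5,806 kWh in → × £0.277 = £1,608.29
Difference = |£1,510.84 − £1,608.29| = £97.45 ≈ £97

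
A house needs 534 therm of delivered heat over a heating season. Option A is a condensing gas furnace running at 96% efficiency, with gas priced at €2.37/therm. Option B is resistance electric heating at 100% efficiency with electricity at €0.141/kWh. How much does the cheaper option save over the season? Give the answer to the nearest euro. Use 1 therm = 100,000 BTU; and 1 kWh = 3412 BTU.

Heat load = 534 therm × 100,000 = 53,400,000 BTU
Gas: input = 53,400,000 / 0.96 = 55,625,000 BTU = 556.2 therm → 556.2 × €2.37 = €1,318.31
Electric: 53,400,000 BTU / 3412 = 15,650 kWh → × €0.141 = €2,206.74
Difference = |€1,318.31 − €2,206.74| = €888.43 ≈ €888

€888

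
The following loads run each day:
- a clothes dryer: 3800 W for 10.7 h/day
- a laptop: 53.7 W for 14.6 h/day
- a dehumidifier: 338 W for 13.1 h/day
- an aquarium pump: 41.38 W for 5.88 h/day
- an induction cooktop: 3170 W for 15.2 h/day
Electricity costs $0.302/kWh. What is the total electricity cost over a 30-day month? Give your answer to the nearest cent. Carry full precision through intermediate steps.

clothes dryer: 3800 W × 10.7 h × 30 d = 1,219,800 Wh = 1,220 kWh
laptop: 53.7 W × 14.6 h × 30 d = 23,521 Wh = 23.52 kWh
dehumidifier: 338 W × 13.1 h × 30 d = 132,834 Wh = 132.8 kWh
aquarium pump: 41.38 W × 5.88 h × 30 d = 7,299 Wh = 7.299 kWh
induction cooktop: 3170 W × 15.2 h × 30 d = 1,445,520 Wh = 1,446 kWh
Total energy = 1,220 + 23.52 + 132.8 + 7.299 + 1,446 = 2,829 kWh
Cost = 2,829 kWh × $0.302 = $854.35

$854.35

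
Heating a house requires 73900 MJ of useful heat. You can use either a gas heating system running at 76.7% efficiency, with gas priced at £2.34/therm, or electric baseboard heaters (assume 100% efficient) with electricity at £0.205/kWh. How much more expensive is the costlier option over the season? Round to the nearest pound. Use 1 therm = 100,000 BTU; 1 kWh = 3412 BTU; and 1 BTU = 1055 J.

Heat load = 73900 MJ = 73,900,000,000 J / 1055 = 70,047,393 BTU
Gas: input = 70,047,393 / 0.767 = 91,326,458 BTU = 913.3 therm → 913.3 × £2.34 = £2,137.04
Electric: 70,047,393 BTU / 3412 = 20,530 kWh → × £0.205 = £4,208.59
Difference = |£2,137.04 − £4,208.59| = £2,071.55 ≈ £2072

£2072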